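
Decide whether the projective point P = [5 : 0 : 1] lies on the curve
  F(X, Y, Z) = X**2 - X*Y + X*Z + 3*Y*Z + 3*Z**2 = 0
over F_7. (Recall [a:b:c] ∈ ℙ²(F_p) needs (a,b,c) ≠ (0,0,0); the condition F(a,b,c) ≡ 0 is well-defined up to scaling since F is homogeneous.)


F(5,0,1) ≡ 5 (mod 7); P is NOT on the curve.

Evaluate F(5, 0, 1) term-by-term (mod 7).
  X**2 ↦ 1·25·1·1 = 25
  -X*Y ↦ -1·5·0·1 = 0
  X*Z ↦ 1·5·1·1 = 5
  3*Y*Z ↦ 3·1·0·1 = 0
  3*Z**2 ↦ 3·1·1·1 = 3
Sum: F(5, 0, 1) = (25) + (0) + (5) + (0) + (3) = 33.
Reducing mod 7: 33 ≡ 5 (mod 7).
Since F(a, b, c) ≡ 5 ≠ 0 (mod 7), P does NOT lie on the curve.


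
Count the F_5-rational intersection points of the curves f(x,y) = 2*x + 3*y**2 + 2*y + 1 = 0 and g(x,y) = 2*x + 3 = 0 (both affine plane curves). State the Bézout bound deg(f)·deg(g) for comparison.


Common zeros: ∅; count = 0; Bézout bound = 2.

deg(f) = 2, deg(g) = 1, so Bézout bound = 2.
Scan x ∈ F_5. For each x, list the y ∈ F_5 with f(x, y) ≡ 0 and those with g(x, y) ≡ 0 (mod 5); the common zeros in that column are the intersection.
  x = 0: f ≡ 0 at y ∈ ∅; g ≡ 0 at y ∈ ∅; common: ∅.
  x = 1: f ≡ 0 at y ∈ ∅; g ≡ 0 at y ∈ {0, 1, 2, 3, 4}; common: ∅.
  x = 2: f ≡ 0 at y ∈ {0, 1}; g ≡ 0 at y ∈ ∅; common: ∅.
  x = 3: f ≡ 0 at y ∈ {3}; g ≡ 0 at y ∈ ∅; common: ∅.
  x = 4: f ≡ 0 at y ∈ {2, 4}; g ≡ 0 at y ∈ ∅; common: ∅.
Collecting: common zeros = ∅, so the count is 0.
Comparison with the Bézout bound: 0 ≤ 2 = deg(f)·deg(g), as expected for curves with no common component (the affine F_5-count falls short of the bound because intersections may lie at infinity, over extension fields, or carry multiplicity).


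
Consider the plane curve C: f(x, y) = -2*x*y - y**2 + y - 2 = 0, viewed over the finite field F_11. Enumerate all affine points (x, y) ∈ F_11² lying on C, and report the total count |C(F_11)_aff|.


Affine F_11-points: {(0, 5), (0, 7), (1, 4), (1, 6), (2, 9), (2, 10), (6, 3), (6, 8), (10, 1), (10, 2)}; count = 10.

For each of the 121 pairs (x, y) ∈ F_11², evaluate f(x, y) mod 11. Record the zeros.
  x = 0: [0↦9, 1↦9, 2↦7, 3↦3, 4↦8, 5↦0, 6↦1, 7↦0, 8↦8, 9↦3, 10↦7]  zeros at y ∈ {5, 7}
  x = 1: [0↦9, 1↦7, 2↦3, 3↦8, 4↦0, 5↦1, 6↦0, 7↦8, 8↦3, 9↦7, 10↦9]  zeros at y ∈ {4, 6}
  x = 2: [0↦9, 1↦5, 2↦10, 3↦2, 4↦3, 5↦2, 6↦10, 7↦5, 8↦9, 9↦0, 10↦0]  zeros at y ∈ {9, 10}
  x = 3: [0↦9, 1↦3, 2↦6, 3↦7, 4↦6, 5↦3, 6↦9, 7↦2, 8↦4, 9↦4, 10↦2]  zeros at y ∈ ∅
  x = 4: [0↦9, 1↦1, 2↦2, 3↦1, 4↦9, 5↦4, 6↦8, 7↦10, 8↦10, 9↦8, 10↦4]  zeros at y ∈ ∅
  x = 5: [0↦9, 1↦10, 2↦9, 3↦6, 4↦1, 5↦5, 6↦7, 7↦7, 8↦5, 9↦1, 10↦6]  zeros at y ∈ ∅
  x = 6: [0↦9, 1↦8, 2↦5, 3↦0, 4↦4, 5↦6, 6↦6, 7↦4, 8↦0, 9↦5, 10↦8]  zeros at y ∈ {3, 8}
  x = 7: [0↦9, 1↦6, 2↦1, 3↦5, 4↦7, 5↦7, 6↦5, 7↦1, 8↦6, 9↦9, 10↦10]  zeros at y ∈ ∅
  x = 8: [0↦9, 1↦4, 2↦8, 3↦10, 4↦10, 5↦8, 6↦4, 7↦9, 8↦1, 9↦2, 10↦1]  zeros at y ∈ ∅
  x = 9: [0↦9, 1↦2, 2↦4, 3↦4, 4↦2, 5↦9, 6↦3, 7↦6, 8↦7, 9↦6, 10↦3]  zeros at y ∈ ∅
  x = 10: [0↦9, 1↦0, 2↦0, 3↦9, 4↦5, 5↦10, 6↦2, 7↦3, 8↦2, 9↦10, 10↦5]  zeros at y ∈ {1, 2}
Collecting zeros: affine points = {(0, 5), (0, 7), (1, 4), (1, 6), (2, 9), (2, 10), (6, 3), (6, 8), (10, 1), (10, 2)}.
Total count |C(F_11)_aff| = 10.


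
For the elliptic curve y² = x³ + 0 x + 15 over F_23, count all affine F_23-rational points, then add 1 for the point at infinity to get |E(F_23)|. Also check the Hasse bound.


Affine points = {(1, 4), (1, 19), (2, 0), (5, 5), (5, 18), (6, 1), (6, 22), (7, 6), (7, 17), (9, 10), (9, 13), (10, 7), (10, 16), (11, 9), (11, 14), (12, 8), (12, 15), (13, 2), (13, 21), (15, 3), (15, 20), (17, 11), (17, 12)}; affine count = 23; |E(F_23)| = 24.

Discriminant check: Δ ∝ 4a³ + 27b² = 4·0³ + 27·15² = 4·0 + 27·225 ≡ 3 (mod 23). Nonzero ⇒ E is nonsingular.
For each x ∈ F_23, compute rhs = x³ + 0·x + 15 mod 23, then count y ∈ F_23 with y² ≡ rhs.
  x = 0: rhs = 15, matching y values: none (0 points).
  x = 1: rhs = 16, matching y values: 4, 19 (2 points).
  x = 2: rhs = 0, matching y values: 0 (1 points).
  x = 3: rhs = 19, matching y values: none (0 points).
  x = 4: rhs = 10, matching y values: none (0 points).
  x = 5: rhs = 2, matching y values: 5, 18 (2 points).
  x = 6: rhs = 1, matching y values: 1, 22 (2 points).
  x = 7: rhs = 13, matching y values: 6, 17 (2 points).
  x = 8: rhs = 21, matching y values: none (0 points).
  x = 9: rhs = 8, matching y values: 10, 13 (2 points).
  x = 10: rhs = 3, matching y values: 7, 16 (2 points).
  x = 11: rhs = 12, matching y values: 9, 14 (2 points).
  x = 12: rhs = 18, matching y values: 8, 15 (2 points).
  x = 13: rhs = 4, matching y values: 2, 21 (2 points).
  x = 14: rhs = 22, matching y values: none (0 points).
  x = 15: rhs = 9, matching y values: 3, 20 (2 points).
  x = 16: rhs = 17, matching y values: none (0 points).
  x = 17: rhs = 6, matching y values: 11, 12 (2 points).
  x = 18: rhs = 5, matching y values: none (0 points).
  x = 19: rhs = 20, matching y values: none (0 points).
  x = 20: rhs = 11, matching y values: none (0 points).
  x = 21: rhs = 7, matching y values: none (0 points).
  x = 22: rhs = 14, matching y values: none (0 points).
Total affine count: 23.
Full point count |E(F_23)| = 23 + 1 = 24.
Hasse bound: |24 − (23+1)| = |0| = 0 ≤ 2√23 ≈ 9.5917 ✓.


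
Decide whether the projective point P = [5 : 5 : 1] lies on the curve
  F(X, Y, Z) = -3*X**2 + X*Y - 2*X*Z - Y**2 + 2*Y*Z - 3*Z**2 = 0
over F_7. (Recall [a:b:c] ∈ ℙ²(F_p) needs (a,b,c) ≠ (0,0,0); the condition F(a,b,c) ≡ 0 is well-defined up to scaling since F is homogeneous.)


F(5,5,1) ≡ 6 (mod 7); P is NOT on the curve.

Evaluate F(5, 5, 1) term-by-term (mod 7).
  -3*X**2 ↦ -3·25·1·1 = -75
  X*Y ↦ 1·5·5·1 = 25
  -2*X*Z ↦ -2·5·1·1 = -10
  -Y**2 ↦ -1·1·25·1 = -25
  2*Y*Z ↦ 2·1·5·1 = 10
  -3*Z**2 ↦ -3·1·1·1 = -3
Sum: F(5, 5, 1) = (-75) + (25) + (-10) + (-25) + (10) + (-3) = -78.
Reducing mod 7: -78 ≡ 6 (mod 7).
Since F(a, b, c) ≡ 6 ≠ 0 (mod 7), P does NOT lie on the curve.


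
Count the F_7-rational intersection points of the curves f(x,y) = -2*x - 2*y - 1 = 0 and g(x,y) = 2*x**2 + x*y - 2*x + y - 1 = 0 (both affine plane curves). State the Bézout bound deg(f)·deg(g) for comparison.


Common zeros: ∅; count = 0; Bézout bound = 2.

deg(f) = 1, deg(g) = 2, so Bézout bound = 2.
Scan x ∈ F_7. For each x, list the y ∈ F_7 with f(x, y) ≡ 0 and those with g(x, y) ≡ 0 (mod 7); the common zeros in that column are the intersection.
  x = 0: f ≡ 0 at y ∈ {3}; g ≡ 0 at y ∈ {1}; common: ∅.
  x = 1: f ≡ 0 at y ∈ {2}; g ≡ 0 at y ∈ {4}; common: ∅.
  x = 2: f ≡ 0 at y ∈ {1}; g ≡ 0 at y ∈ {6}; common: ∅.
  x = 3: f ≡ 0 at y ∈ {0}; g ≡ 0 at y ∈ {6}; common: ∅.
  x = 4: f ≡ 0 at y ∈ {6}; g ≡ 0 at y ∈ {1}; common: ∅.
  x = 5: f ≡ 0 at y ∈ {5}; g ≡ 0 at y ∈ {4}; common: ∅.
  x = 6: f ≡ 0 at y ∈ {4}; g ≡ 0 at y ∈ ∅; common: ∅.
Collecting: common zeros = ∅, so the count is 0.
Comparison with the Bézout bound: 0 ≤ 2 = deg(f)·deg(g), as expected for curves with no common component (the affine F_7-count falls short of the bound because intersections may lie at infinity, over extension fields, or carry multiplicity).


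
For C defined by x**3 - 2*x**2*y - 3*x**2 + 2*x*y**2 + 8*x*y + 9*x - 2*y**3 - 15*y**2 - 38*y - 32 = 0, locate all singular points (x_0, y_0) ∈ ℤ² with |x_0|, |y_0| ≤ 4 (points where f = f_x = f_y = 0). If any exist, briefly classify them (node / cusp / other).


Singular points: {(-1, -3)}; classification: cusp.

Compute partial derivatives:
  f_x = 3*x**2 - 4*x*y - 6*x + 2*y**2 + 8*y + 9.
  f_y = -2*x**2 + 4*x*y + 8*x - 6*y**2 - 30*y - 38.
Scan x_0 ∈ {−4, ..., 4}. For each x_0, f_y(x_0, y) is a polynomial in y; find its integer roots y ∈ {−4, ..., 4}, then test f_x and f at those candidates.
  x = -4: f_y(-4, y) = -6*y**2 - 46*y - 102; no integer root y with |y| ≤ 4.
  x = -3: f_y(-3, y) = -6*y**2 - 42*y - 80; no integer root y with |y| ≤ 4.
  x = -2: f_y(-2, y) = -6*y**2 - 38*y - 62; no integer root y with |y| ≤ 4.
  x = -1: f_y(-1, y) = -6*y**2 - 34*y - 48; vanishes at y ∈ {-3}. (-1, -3): f_x = 0, f = 0 — SINGULAR.
  x = 0: f_y(0, y) = -6*y**2 - 30*y - 38; no integer root y with |y| ≤ 4.
  x = 1: f_y(1, y) = -6*y**2 - 26*y - 32; no integer root y with |y| ≤ 4.
  x = 2: f_y(2, y) = -6*y**2 - 22*y - 30; no integer root y with |y| ≤ 4.
  x = 3: f_y(3, y) = -6*y**2 - 18*y - 32; no integer root y with |y| ≤ 4.
  x = 4: f_y(4, y) = -6*y**2 - 14*y - 38; no integer root y with |y| ≤ 4.
Only singular point on the grid: (-1, -3).
Classify: substitute x = -1 + u, y = -3 + v and expand: f = u**3 - 2*u**2*v + 2*u*v**2 - 2*v**3 + v**2.
No constant or linear terms (consistent with a singular point). Quadratic part: v**2. Cubic part: u**3 - 2*u**2*v + 2*u*v**2 - 2*v**3.
The quadratic part v**2 is a perfect square, so there is a single (double) tangent line v = 0, i.e. y = -3. Restricting the cubic part to that line (v = 0) leaves u**3 ≠ 0, so f is not divisible by v and the branch is v² ≈ -u**3 to lowest order — this is a cusp.
Classification: cusp.


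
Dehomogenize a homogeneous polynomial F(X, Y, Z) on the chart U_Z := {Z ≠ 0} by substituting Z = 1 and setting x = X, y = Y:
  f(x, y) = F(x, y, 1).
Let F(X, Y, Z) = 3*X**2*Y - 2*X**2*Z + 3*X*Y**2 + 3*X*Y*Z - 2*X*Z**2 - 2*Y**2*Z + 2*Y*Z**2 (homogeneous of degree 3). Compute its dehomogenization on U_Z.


f(x, y) = 3*x**2*y - 2*x**2 + 3*x*y**2 + 3*x*y - 2*x - 2*y**2 + 2*y

On U_Z we set Z = 1. Each monomial c·X^i·Y^j·Z^k in F becomes c·x^i·y^j·1^k = c·x^i·y^j.
Substituting Z = 1: F(X, Y, 1) = 3*x**2*y - 2*x**2 + 3*x*y**2 + 3*x*y - 2*x - 2*y**2 + 2*y.
Note: deg(f) ≤ deg(F) = 3; strict inequality happens when F is divisible by Z (lost terms).


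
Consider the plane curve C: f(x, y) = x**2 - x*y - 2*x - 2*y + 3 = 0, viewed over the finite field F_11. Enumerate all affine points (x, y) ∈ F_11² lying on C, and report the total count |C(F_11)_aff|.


Affine F_11-points: {(0, 7), (1, 8), (2, 9), (3, 10), (4, 0), (5, 1), (6, 2), (7, 3), (8, 4), (9, 0), (9, 1), (9, 2), (9, 3), (9, 4), (9, 5), (9, 6), (9, 7), (9, 8), (9, 9), (9, 10), (10, 6)}; count = 21.

For each of the 121 pairs (x, y) ∈ F_11², evaluate f(x, y) mod 11. Record the zeros.
  x = 0: [0↦3, 1↦1, 2↦10, 3↦8, 4↦6, 5↦4, 6↦2, 7↦0, 8↦9, 9↦7, 10↦5]  zeros at y ∈ {7}
  x = 1: [0↦2, 1↦10, 2↦7, 3↦4, 4↦1, 5↦9, 6↦6, 7↦3, 8↦0, 9↦8, 10↦5]  zeros at y ∈ {8}
  x = 2: [0↦3, 1↦10, 2↦6, 3↦2, 4↦9, 5↦5, 6↦1, 7↦8, 8↦4, 9↦0, 10↦7]  zeros at y ∈ {9}
  x = 3: [0↦6, 1↦1, 2↦7, 3↦2, 4↦8, 5↦3, 6↦9, 7↦4, 8↦10, 9↦5, 10↦0]  zeros at y ∈ {10}
  x = 4: [0↦0, 1↦5, 2↦10, 3↦4, 4↦9, 5↦3, 6↦8, 7↦2, 8↦7, 9↦1, 10↦6]  zeros at y ∈ {0}
  x = 5: [0↦7, 1↦0, 2↦4, 3↦8, 4↦1, 5↦5, 6↦9, 7↦2, 8↦6, 9↦10, 10↦3]  zeros at y ∈ {1}
  x = 6: [0↦5, 1↦8, 2↦0, 3↦3, 4↦6, 5↦9, 6↦1, 7↦4, 8↦7, 9↦10, 10↦2]  zeros at y ∈ {2}
  x = 7: [0↦5, 1↦7, 2↦9, 3↦0, 4↦2, 5↦4, 6↦6, 7↦8, 8↦10, 9↦1, 10↦3]  zeros at y ∈ {3}
  x = 8: [0↦7, 1↦8, 2↦9, 3↦10, 4↦0, 5↦1, 6↦2, 7↦3, 8↦4, 9↦5, 10↦6]  zeros at y ∈ {4}
  x = 9: [0↦0, 1↦0, 2↦0, 3↦0, 4↦0, 5↦0, 6↦0, 7↦0, 8↦0, 9↦0, 10↦0]  zeros at y ∈ {0, 1, 2, 3, 4, 5, 6, 7, 8, 9, 10}
  x = 10: [0↦6, 1↦5, 2↦4, 3↦3, 4↦2, 5↦1, 6↦0, 7↦10, 8↦9, 9↦8, 10↦7]  zeros at y ∈ {6}
Collecting zeros: affine points = {(0, 7), (1, 8), (2, 9), (3, 10), (4, 0), (5, 1), (6, 2), (7, 3), (8, 4), (9, 0), (9, 1), (9, 2), (9, 3), (9, 4), (9, 5), (9, 6), (9, 7), (9, 8), (9, 9), (9, 10), (10, 6)}.
Total count |C(F_11)_aff| = 21.


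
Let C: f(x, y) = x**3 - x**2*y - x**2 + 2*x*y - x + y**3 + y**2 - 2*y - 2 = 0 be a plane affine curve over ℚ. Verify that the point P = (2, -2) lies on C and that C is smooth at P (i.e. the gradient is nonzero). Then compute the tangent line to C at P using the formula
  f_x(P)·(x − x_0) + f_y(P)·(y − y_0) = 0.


Tangent line at P: 11*x + 6*y - 10 = 0.

Step 1: f(2, -2) = 0, so P lies on C.
Step 2: partial derivatives
  f_x(x, y) = 3*x**2 - 2*x*y - 2*x + 2*y - 1, f_y(x, y) = -x**2 + 2*x + 3*y**2 + 2*y - 2.
  f_x(P) = 11, f_y(P) = 6 (gradient nonzero, so P is smooth).
Step 3: tangent line at P: 11·(x − 2) + 6·(y − -2) = 0.
Expanding: 11*x + 6*y - 10 = 0.


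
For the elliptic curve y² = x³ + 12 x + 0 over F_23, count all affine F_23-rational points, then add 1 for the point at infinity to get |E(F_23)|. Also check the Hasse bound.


Affine points = {(0, 0), (1, 6), (1, 17), (2, 3), (2, 20), (5, 1), (5, 22), (6, 9), (6, 14), (7, 6), (7, 17), (9, 3), (9, 20), (10, 4), (10, 19), (12, 3), (12, 20), (15, 6), (15, 17), (19, 7), (19, 16), (20, 11), (20, 12)}; affine count = 23; |E(F_23)| = 24.

Discriminant check: Δ ∝ 4a³ + 27b² = 4·12³ + 27·0² = 4·1728 + 27·0 ≡ 12 (mod 23). Nonzero ⇒ E is nonsingular.
For each x ∈ F_23, compute rhs = x³ + 12·x + 0 mod 23, then count y ∈ F_23 with y² ≡ rhs.
  x = 0: rhs = 0, matching y values: 0 (1 points).
  x = 1: rhs = 13, matching y values: 6, 17 (2 points).
  x = 2: rhs = 9, matching y values: 3, 20 (2 points).
  x = 3: rhs = 17, matching y values: none (0 points).
  x = 4: rhs = 20, matching y values: none (0 points).
  x = 5: rhs = 1, matching y values: 1, 22 (2 points).
  x = 6: rhs = 12, matching y values: 9, 14 (2 points).
  x = 7: rhs = 13, matching y values: 6, 17 (2 points).
  x = 8: rhs = 10, matching y values: none (0 points).
  x = 9: rhs = 9, matching y values: 3, 20 (2 points).
  x = 10: rhs = 16, matching y values: 4, 19 (2 points).
  x = 11: rhs = 14, matching y values: none (0 points).
  x = 12: rhs = 9, matching y values: 3, 20 (2 points).
  x = 13: rhs = 7, matching y values: none (0 points).
  x = 14: rhs = 14, matching y values: none (0 points).
  x = 15: rhs = 13, matching y values: 6, 17 (2 points).
  x = 16: rhs = 10, matching y values: none (0 points).
  x = 17: rhs = 11, matching y values: none (0 points).
  x = 18: rhs = 22, matching y values: none (0 points).
  x = 19: rhs = 3, matching y values: 7, 16 (2 points).
  x = 20: rhs = 6, matching y values: 11, 12 (2 points).
  x = 21: rhs = 14, matching y values: none (0 points).
  x = 22: rhs = 10, matching y values: none (0 points).
Total affine count: 23.
Full point count |E(F_23)| = 23 + 1 = 24.
Hasse bound: |24 − (23+1)| = |0| = 0 ≤ 2√23 ≈ 9.5917 ✓.


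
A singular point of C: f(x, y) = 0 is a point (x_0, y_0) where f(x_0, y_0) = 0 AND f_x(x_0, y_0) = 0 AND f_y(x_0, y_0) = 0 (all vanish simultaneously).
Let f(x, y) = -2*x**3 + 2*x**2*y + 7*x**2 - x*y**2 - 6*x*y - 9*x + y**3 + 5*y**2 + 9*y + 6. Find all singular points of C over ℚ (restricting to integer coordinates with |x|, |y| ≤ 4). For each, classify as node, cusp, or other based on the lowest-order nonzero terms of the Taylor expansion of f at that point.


Singular points: {(1, -1)}; classification: node.

Compute partial derivatives:
  f_x = -6*x**2 + 4*x*y + 14*x - y**2 - 6*y - 9.
  f_y = 2*x**2 - 2*x*y - 6*x + 3*y**2 + 10*y + 9.
Scan x_0 ∈ {−4, ..., 4}. For each x_0, f_y(x_0, y) is a polynomial in y; find its integer roots y ∈ {−4, ..., 4}, then test f_x and f at those candidates.
  x = -4: f_y(-4, y) = 3*y**2 + 18*y + 65; no integer root y with |y| ≤ 4.
  x = -3: f_y(-3, y) = 3*y**2 + 16*y + 45; no integer root y with |y| ≤ 4.
  x = -2: f_y(-2, y) = 3*y**2 + 14*y + 29; no integer root y with |y| ≤ 4.
  x = -1: f_y(-1, y) = 3*y**2 + 12*y + 17; no integer root y with |y| ≤ 4.
  x = 0: f_y(0, y) = 3*y**2 + 10*y + 9; no integer root y with |y| ≤ 4.
  x = 1: f_y(1, y) = 3*y**2 + 8*y + 5; vanishes at y ∈ {-1}. (1, -1): f_x = 0, f = 0 — SINGULAR.
  x = 2: f_y(2, y) = 3*y**2 + 6*y + 5; no integer root y with |y| ≤ 4.
  x = 3: f_y(3, y) = 3*y**2 + 4*y + 9; no integer root y with |y| ≤ 4.
  x = 4: f_y(4, y) = 3*y**2 + 2*y + 17; no integer root y with |y| ≤ 4.
Only singular point on the grid: (1, -1).
Classify: substitute x = 1 + u, y = -1 + v and expand: f = -2*u**3 + 2*u**2*v - u**2 - u*v**2 + v**3 + v**2.
No constant or linear terms (consistent with a singular point). Quadratic part: -u**2 + v**2. Cubic part: -2*u**3 + 2*u**2*v - u*v**2 + v**3.
The quadratic part v**2 - u**2 = (v − u)(v + u) splits into two distinct linear factors, so there are two distinct tangent lines y − -1 = ±(x − 1) — this is a node (ordinary double point).
Classification: node.


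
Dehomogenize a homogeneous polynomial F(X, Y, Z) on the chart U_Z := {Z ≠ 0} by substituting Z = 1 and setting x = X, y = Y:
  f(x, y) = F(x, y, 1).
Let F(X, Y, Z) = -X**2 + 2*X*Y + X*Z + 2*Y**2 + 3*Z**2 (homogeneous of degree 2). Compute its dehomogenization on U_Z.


f(x, y) = -x**2 + 2*x*y + x + 2*y**2 + 3

On U_Z we set Z = 1. Each monomial c·X^i·Y^j·Z^k in F becomes c·x^i·y^j·1^k = c·x^i·y^j.
Substituting Z = 1: F(X, Y, 1) = -x**2 + 2*x*y + x + 2*y**2 + 3.
Note: deg(f) ≤ deg(F) = 2; strict inequality happens when F is divisible by Z (lost terms).


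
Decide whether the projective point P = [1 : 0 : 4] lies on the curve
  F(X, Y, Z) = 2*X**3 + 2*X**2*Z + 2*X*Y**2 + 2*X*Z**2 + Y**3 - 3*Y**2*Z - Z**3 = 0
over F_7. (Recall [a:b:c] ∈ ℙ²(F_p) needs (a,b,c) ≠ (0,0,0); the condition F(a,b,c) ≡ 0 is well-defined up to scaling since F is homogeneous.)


F(1,0,4) ≡ 6 (mod 7); P is NOT on the curve.

Evaluate F(1, 0, 4) term-by-term (mod 7).
  2*X**3 ↦ 2·1·1·1 = 2
  2*X**2*Z ↦ 2·1·1·4 = 8
  2*X*Y**2 ↦ 2·1·0·1 = 0
  2*X*Z**2 ↦ 2·1·1·16 = 32
  Y**3 ↦ 1·1·0·1 = 0
  -3*Y**2*Z ↦ -3·1·0·4 = 0
  -Z**3 ↦ -1·1·1·64 = -64
Sum: F(1, 0, 4) = (2) + (8) + (0) + (32) + (0) + (0) + (-64) = -22.
Reducing mod 7: -22 ≡ 6 (mod 7).
Since F(a, b, c) ≡ 6 ≠ 0 (mod 7), P does NOT lie on the curve.


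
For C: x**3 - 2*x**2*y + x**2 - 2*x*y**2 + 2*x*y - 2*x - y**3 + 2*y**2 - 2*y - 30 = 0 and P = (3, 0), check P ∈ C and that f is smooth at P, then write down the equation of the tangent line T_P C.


Tangent line at P: 31*x - 14*y - 93 = 0.

Step 1: f(3, 0) = 0, so P lies on C.
Step 2: partial derivatives
  f_x(x, y) = 3*x**2 - 4*x*y + 2*x - 2*y**2 + 2*y - 2, f_y(x, y) = -2*x**2 - 4*x*y + 2*x - 3*y**2 + 4*y - 2.
  f_x(P) = 31, f_y(P) = -14 (gradient nonzero, so P is smooth).
Step 3: tangent line at P: 31·(x − 3) + -14·(y − 0) = 0.
Expanding: 31*x - 14*y - 93 = 0.


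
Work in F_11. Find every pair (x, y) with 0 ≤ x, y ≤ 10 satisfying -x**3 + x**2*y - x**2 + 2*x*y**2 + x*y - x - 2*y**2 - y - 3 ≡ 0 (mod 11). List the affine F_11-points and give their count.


Affine F_11-points: {(1, 6), (3, 4), (3, 7), (5, 1), (5, 5)}; count = 5.

For each of the 121 pairs (x, y) ∈ F_11², evaluate f(x, y) mod 11. Record the zeros.
  x = 0: [0↦8, 1↦5, 2↦9, 3↦9, 4↦5, 5↦8, 6↦7, 7↦2, 8↦4, 9↦2, 10↦7]  zeros at y ∈ ∅
  x = 1: [0↦5, 1↦6, 2↦7, 3↦8, 4↦9, 5↦10, 6↦0, 7↦1, 8↦2, 9↦3, 10↦4]  zeros at y ∈ {6}
  x = 2: [0↦5, 1↦1, 2↦1, 3↦5, 4↦2, 5↦3, 6↦8, 7↦6, 8↦8, 9↦3, 10↦2]  zeros at y ∈ ∅
  x = 3: [0↦2, 1↦6, 2↦7, 3↦5, 4↦0, 5↦3, 6↦3, 7↦0, 8↦5, 9↦7, 10↦6]  zeros at y ∈ {4, 7}
  x = 4: [0↦1, 1↦4, 2↦8, 3↦2, 4↦8, 5↦4, 6↦1, 7↦10, 8↦9, 9↦9, 10↦10]  zeros at y ∈ ∅
  x = 5: [0↦7, 1↦0, 2↦9, 3↦1, 4↦9, 5↦0, 6↦7, 7↦8, 8↦3, 9↦3, 10↦8]  zeros at y ∈ {1, 5}
  x = 6: [0↦3, 1↦10, 2↦4, 3↦7, 4↦8, 5↦7, 6↦4, 7↦10, 8↦3, 9↦5, 10↦5]  zeros at y ∈ ∅
  x = 7: [0↦5, 1↦6, 2↦9, 3↦3, 4↦10, 5↦8, 6↦8, 7↦10, 8↦3, 9↦9, 10↦6]  zeros at y ∈ ∅
  x = 8: [0↦7, 1↦4, 2↦7, 3↦5, 4↦9, 5↦8, 6↦2, 7↦2, 8↦8, 9↦9, 10↦5]  zeros at y ∈ ∅
  x = 9: [0↦3, 1↦9, 2↦3, 3↦7, 4↦10, 5↦1, 6↦2, 7↦2, 8↦1, 9↦10, 10↦7]  zeros at y ∈ ∅
  x = 10: [0↦9, 1↦4, 2↦2, 3↦3, 4↦7, 5↦3, 6↦2, 7↦4, 8↦9, 9↦6, 10↦6]  zeros at y ∈ ∅
Collecting zeros: affine points = {(1, 6), (3, 4), (3, 7), (5, 1), (5, 5)}.
Total count |C(F_11)_aff| = 5.


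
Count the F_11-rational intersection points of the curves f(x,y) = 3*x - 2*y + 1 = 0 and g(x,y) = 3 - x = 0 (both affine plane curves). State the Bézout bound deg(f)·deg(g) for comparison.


Common zeros: {(3, 5)}; count = 1; Bézout bound = 1.

deg(f) = 1, deg(g) = 1, so Bézout bound = 1.
Scan x ∈ F_11. For each x, list the y ∈ F_11 with f(x, y) ≡ 0 and those with g(x, y) ≡ 0 (mod 11); the common zeros in that column are the intersection.
  x = 0: f ≡ 0 at y ∈ {6}; g ≡ 0 at y ∈ ∅; common: ∅.
  x = 1: f ≡ 0 at y ∈ {2}; g ≡ 0 at y ∈ ∅; common: ∅.
  x = 2: f ≡ 0 at y ∈ {9}; g ≡ 0 at y ∈ ∅; common: ∅.
  x = 3: f ≡ 0 at y ∈ {5}; g ≡ 0 at y ∈ {0, 1, 2, 3, 4, 5, 6, 7, 8, 9, 10}; common: {5}.
  x = 4: f ≡ 0 at y ∈ {1}; g ≡ 0 at y ∈ ∅; common: ∅.
  x = 5: f ≡ 0 at y ∈ {8}; g ≡ 0 at y ∈ ∅; common: ∅.
  x = 6: f ≡ 0 at y ∈ {4}; g ≡ 0 at y ∈ ∅; common: ∅.
  x = 7: f ≡ 0 at y ∈ {0}; g ≡ 0 at y ∈ ∅; common: ∅.
  x = 8: f ≡ 0 at y ∈ {7}; g ≡ 0 at y ∈ ∅; common: ∅.
  x = 9: f ≡ 0 at y ∈ {3}; g ≡ 0 at y ∈ ∅; common: ∅.
  x = 10: f ≡ 0 at y ∈ {10}; g ≡ 0 at y ∈ ∅; common: ∅.
Collecting: common zeros = {(3, 5)}, so the count is 1.
Comparison with the Bézout bound: 1 ≤ 1 = deg(f)·deg(g), as expected for curves with no common component (the bound is attained).


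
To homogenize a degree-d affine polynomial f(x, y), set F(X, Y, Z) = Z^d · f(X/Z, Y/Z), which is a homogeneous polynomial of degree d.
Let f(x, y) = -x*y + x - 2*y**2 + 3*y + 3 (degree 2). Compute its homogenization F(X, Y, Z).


F(X, Y, Z) = -X*Y + X*Z - 2*Y**2 + 3*Y*Z + 3*Z**2

deg(f) = 2.
Substitute x = X/Z, y = Y/Z into f, then multiply by Z^2.
  monomial -1·x^1·y^1 ↦ -1·X^1·Y^1·Z^0.
  monomial 1·x^1·y^0 ↦ 1·X^1·Y^0·Z^1.
  monomial -2·x^0·y^2 ↦ -2·X^0·Y^2·Z^0.
  monomial 3·x^0·y^1 ↦ 3·X^0·Y^1·Z^1.
  monomial 3·x^0·y^0 ↦ 3·X^0·Y^0·Z^2.
Collecting: F(X, Y, Z) = -X*Y + X*Z - 2*Y**2 + 3*Y*Z + 3*Z**2.


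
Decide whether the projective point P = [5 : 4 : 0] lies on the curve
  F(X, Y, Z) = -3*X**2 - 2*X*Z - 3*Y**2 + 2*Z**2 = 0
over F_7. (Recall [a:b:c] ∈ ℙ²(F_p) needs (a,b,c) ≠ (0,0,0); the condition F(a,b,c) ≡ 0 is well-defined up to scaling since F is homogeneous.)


F(5,4,0) ≡ 3 (mod 7); P is NOT on the curve.

Evaluate F(5, 4, 0) term-by-term (mod 7).
  -3*X**2 ↦ -3·25·1·1 = -75
  -2*X*Z ↦ -2·5·1·0 = 0
  -3*Y**2 ↦ -3·1·16·1 = -48
  2*Z**2 ↦ 2·1·1·0 = 0
Sum: F(5, 4, 0) = (-75) + (0) + (-48) + (0) = -123.
Reducing mod 7: -123 ≡ 3 (mod 7).
Since F(a, b, c) ≡ 3 ≠ 0 (mod 7), P does NOT lie on the curve.


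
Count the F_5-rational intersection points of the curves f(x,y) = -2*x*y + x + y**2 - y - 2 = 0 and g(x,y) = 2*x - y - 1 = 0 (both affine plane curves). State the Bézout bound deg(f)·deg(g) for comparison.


Common zeros: {(0, 4)}; count = 1; Bézout bound = 2.

deg(f) = 2, deg(g) = 1, so Bézout bound = 2.
Scan x ∈ F_5. For each x, list the y ∈ F_5 with f(x, y) ≡ 0 and those with g(x, y) ≡ 0 (mod 5); the common zeros in that column are the intersection.
  x = 0: f ≡ 0 at y ∈ {2, 4}; g ≡ 0 at y ∈ {4}; common: {4}.
  x = 1: f ≡ 0 at y ∈ ∅; g ≡ 0 at y ∈ {1}; common: ∅.
  x = 2: f ≡ 0 at y ∈ {0}; g ≡ 0 at y ∈ {3}; common: ∅.
  x = 3: f ≡ 0 at y ∈ {1}; g ≡ 0 at y ∈ {0}; common: ∅.
  x = 4: f ≡ 0 at y ∈ ∅; g ≡ 0 at y ∈ {2}; common: ∅.
Collecting: common zeros = {(0, 4)}, so the count is 1.
Comparison with the Bézout bound: 1 ≤ 2 = deg(f)·deg(g), as expected for curves with no common component (the affine F_5-count falls short of the bound because intersections may lie at infinity, over extension fields, or carry multiplicity).


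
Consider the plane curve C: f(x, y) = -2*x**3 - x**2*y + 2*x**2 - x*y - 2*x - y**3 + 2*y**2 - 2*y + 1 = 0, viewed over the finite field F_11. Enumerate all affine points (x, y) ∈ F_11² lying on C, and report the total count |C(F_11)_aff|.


Affine F_11-points: {(0, 1), (1, 3), (2, 0), (2, 3), (2, 10), (5, 0), (6, 7), (9, 5), (10, 4)}; count = 9.

For each of the 121 pairs (x, y) ∈ F_11², evaluate f(x, y) mod 11. Record the zeros.
  x = 0: [0↦1, 1↦0, 2↦8, 3↦8, 4↦5, 5↦4, 6↦10, 7↦6, 8↦8, 9↦10, 10↦6]  zeros at y ∈ {1}
  x = 1: [0↦10, 1↦7, 2↦2, 3↦0, 4↦6, 5↦3, 6↦7, 7↦1, 8↦1, 9↦1, 10↦6]  zeros at y ∈ {3}
  x = 2: [0↦0, 1↦4, 2↦6, 3↦0, 4↦2, 5↦6, 6↦6, 7↦7, 8↦3, 9↦10, 10↦0]  zeros at y ∈ {0, 3, 10}
  x = 3: [0↦3, 1↦1, 2↦8, 3↦7, 4↦3, 5↦1, 6↦6, 7↦1, 8↦2, 9↦3, 10↦9]  zeros at y ∈ ∅
  x = 4: [0↦7, 1↦8, 2↦7, 3↦9, 4↦8, 5↦9, 6↦6, 7↦4, 8↦8, 9↦1, 10↦10]  zeros at y ∈ ∅
  x = 5: [0↦0, 1↦2, 2↦2, 3↦5, 4↦5, 5↦7, 6↦5, 7↦4, 8↦9, 9↦3, 10↦2]  zeros at y ∈ {0}
  x = 6: [0↦3, 1↦4, 2↦3, 3↦5, 4↦4, 5↦5, 6↦2, 7↦0, 8↦4, 9↦8, 10↦6]  zeros at y ∈ {7}
  x = 7: [0↦4, 1↦2, 2↦9, 3↦8, 4↦4, 5↦2, 6↦7, 7↦2, 8↦3, 9↦4, 10↦10]  zeros at y ∈ ∅
  x = 8: [0↦2, 1↦6, 2↦8, 3↦2, 4↦4, 5↦8, 6↦8, 7↦9, 8↦5, 9↦1, 10↦2]  zeros at y ∈ ∅
  x = 9: [0↦7, 1↦4, 2↦10, 3↦8, 4↦3, 5↦0, 6↦4, 7↦9, 8↦9, 9↦9, 10↦3]  zeros at y ∈ {5}
  x = 10: [0↦7, 1↦6, 2↦3, 3↦3, 4↦0, 5↦10, 6↦5, 7↦1, 8↦3, 9↦5, 10↦1]  zeros at y ∈ {4}
Collecting zeros: affine points = {(0, 1), (1, 3), (2, 0), (2, 3), (2, 10), (5, 0), (6, 7), (9, 5), (10, 4)}.
Total count |C(F_11)_aff| = 9.


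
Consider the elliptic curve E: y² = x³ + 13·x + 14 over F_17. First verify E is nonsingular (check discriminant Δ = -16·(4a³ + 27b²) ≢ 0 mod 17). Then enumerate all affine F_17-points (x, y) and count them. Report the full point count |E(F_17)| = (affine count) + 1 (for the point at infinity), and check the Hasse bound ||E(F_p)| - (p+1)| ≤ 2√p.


Affine points = {(5, 0), (6, 6), (6, 11), (8, 1), (8, 16), (11, 3), (11, 14), (13, 0), (14, 4), (14, 13), (16, 0)}; affine count = 11; |E(F_17)| = 12.

Discriminant check: Δ ∝ 4a³ + 27b² = 4·13³ + 27·14² = 4·2197 + 27·196 ≡ 4 (mod 17). Nonzero ⇒ E is nonsingular.
For each x ∈ F_17, compute rhs = x³ + 13·x + 14 mod 17, then count y ∈ F_17 with y² ≡ rhs.
  x = 0: rhs = 14, matching y values: none (0 points).
  x = 1: rhs = 11, matching y values: none (0 points).
  x = 2: rhs = 14, matching y values: none (0 points).
  x = 3: rhs = 12, matching y values: none (0 points).
  x = 4: rhs = 11, matching y values: none (0 points).
  x = 5: rhs = 0, matching y values: 0 (1 points).
  x = 6: rhs = 2, matching y values: 6, 11 (2 points).
  x = 7: rhs = 6, matching y values: none (0 points).
  x = 8: rhs = 1, matching y values: 1, 16 (2 points).
  x = 9: rhs = 10, matching y values: none (0 points).
  x = 10: rhs = 5, matching y values: none (0 points).
  x = 11: rhs = 9, matching y values: 3, 14 (2 points).
  x = 12: rhs = 11, matching y values: none (0 points).
  x = 13: rhs = 0, matching y values: 0 (1 points).
  x = 14: rhs = 16, matching y values: 4, 13 (2 points).
  x = 15: rhs = 14, matching y values: none (0 points).
  x = 16: rhs = 0, matching y values: 0 (1 points).
Total affine count: 11.
Full point count |E(F_17)| = 11 + 1 = 12.
Hasse bound: |12 − (17+1)| = |-6| = 6 ≤ 2√17 ≈ 8.2462 ✓.


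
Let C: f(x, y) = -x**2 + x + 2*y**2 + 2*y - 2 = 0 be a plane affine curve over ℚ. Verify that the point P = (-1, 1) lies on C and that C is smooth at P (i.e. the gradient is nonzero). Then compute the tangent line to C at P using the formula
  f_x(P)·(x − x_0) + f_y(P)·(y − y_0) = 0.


Tangent line at P: 3*x + 6*y - 3 = 0.

Step 1: f(-1, 1) = 0, so P lies on C.
Step 2: partial derivatives
  f_x(x, y) = 1 - 2*x, f_y(x, y) = 4*y + 2.
  f_x(P) = 3, f_y(P) = 6 (gradient nonzero, so P is smooth).
Step 3: tangent line at P: 3·(x − -1) + 6·(y − 1) = 0.
Expanding: 3*x + 6*y - 3 = 0.


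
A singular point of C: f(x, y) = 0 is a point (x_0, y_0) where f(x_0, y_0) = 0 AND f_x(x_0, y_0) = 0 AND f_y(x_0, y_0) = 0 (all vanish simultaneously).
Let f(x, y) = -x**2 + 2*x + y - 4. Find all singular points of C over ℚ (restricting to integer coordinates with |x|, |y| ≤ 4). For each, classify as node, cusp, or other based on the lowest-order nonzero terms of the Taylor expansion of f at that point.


No singular points in the scanned grid; C is smooth there.

Compute partial derivatives:
  f_x = 2 - 2*x.
  f_y = 1.
f_y = 1 is a nonzero constant, so f_y never vanishes: no point (x, y) can satisfy f = f_x = f_y = 0. In particular no (x, y) ∈ {−4, ..., 4}² is singular; the curve is smooth.


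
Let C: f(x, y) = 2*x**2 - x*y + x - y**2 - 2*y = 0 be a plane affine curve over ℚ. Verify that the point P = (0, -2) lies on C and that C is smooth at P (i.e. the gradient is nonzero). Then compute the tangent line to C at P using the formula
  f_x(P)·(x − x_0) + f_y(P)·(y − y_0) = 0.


Tangent line at P: 3*x + 2*y + 4 = 0.

Step 1: f(0, -2) = 0, so P lies on C.
Step 2: partial derivatives
  f_x(x, y) = 4*x - y + 1, f_y(x, y) = -x - 2*y - 2.
  f_x(P) = 3, f_y(P) = 2 (gradient nonzero, so P is smooth).
Step 3: tangent line at P: 3·(x − 0) + 2·(y − -2) = 0.
Expanding: 3*x + 2*y + 4 = 0.


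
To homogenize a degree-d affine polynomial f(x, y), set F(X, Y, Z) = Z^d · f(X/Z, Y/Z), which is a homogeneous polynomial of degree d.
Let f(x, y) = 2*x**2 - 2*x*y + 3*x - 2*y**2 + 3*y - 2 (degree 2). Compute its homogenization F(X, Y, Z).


F(X, Y, Z) = 2*X**2 - 2*X*Y + 3*X*Z - 2*Y**2 + 3*Y*Z - 2*Z**2

deg(f) = 2.
Substitute x = X/Z, y = Y/Z into f, then multiply by Z^2.
  monomial 2·x^2·y^0 ↦ 2·X^2·Y^0·Z^0.
  monomial -2·x^1·y^1 ↦ -2·X^1·Y^1·Z^0.
  monomial 3·x^1·y^0 ↦ 3·X^1·Y^0·Z^1.
  monomial -2·x^0·y^2 ↦ -2·X^0·Y^2·Z^0.
  monomial 3·x^0·y^1 ↦ 3·X^0·Y^1·Z^1.
  monomial -2·x^0·y^0 ↦ -2·X^0·Y^0·Z^2.
Collecting: F(X, Y, Z) = 2*X**2 - 2*X*Y + 3*X*Z - 2*Y**2 + 3*Y*Z - 2*Z**2.


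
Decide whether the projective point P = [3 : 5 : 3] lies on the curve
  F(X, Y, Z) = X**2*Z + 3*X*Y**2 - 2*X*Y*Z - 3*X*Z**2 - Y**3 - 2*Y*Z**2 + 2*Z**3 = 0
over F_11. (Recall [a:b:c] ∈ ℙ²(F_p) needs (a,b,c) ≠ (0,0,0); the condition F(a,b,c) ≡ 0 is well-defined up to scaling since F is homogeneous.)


F(3,5,3) ≡ 8 (mod 11); P is NOT on the curve.

Evaluate F(3, 5, 3) term-by-term (mod 11).
  X**2*Z ↦ 1·9·1·3 = 27
  3*X*Y**2 ↦ 3·3·25·1 = 225
  -2*X*Y*Z ↦ -2·3·5·3 = -90
  -3*X*Z**2 ↦ -3·3·1·9 = -81
  -Y**3 ↦ -1·1·125·1 = -125
  -2*Y*Z**2 ↦ -2·1·5·9 = -90
  2*Z**3 ↦ 2·1·1·27 = 54
Sum: F(3, 5, 3) = (27) + (225) + (-90) + (-81) + (-125) + (-90) + (54) = -80.
Reducing mod 11: -80 ≡ 8 (mod 11).
Since F(a, b, c) ≡ 8 ≠ 0 (mod 11), P does NOT lie on the curve.


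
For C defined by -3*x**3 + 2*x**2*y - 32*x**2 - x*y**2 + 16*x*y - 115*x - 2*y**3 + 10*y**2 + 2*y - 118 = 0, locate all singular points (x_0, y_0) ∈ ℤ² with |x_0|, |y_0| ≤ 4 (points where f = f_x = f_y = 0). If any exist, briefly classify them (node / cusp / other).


Singular points: {(-3, 2)}; classification: node.

Compute partial derivatives:
  f_x = -9*x**2 + 4*x*y - 64*x - y**2 + 16*y - 115.
  f_y = 2*x**2 - 2*x*y + 16*x - 6*y**2 + 20*y + 2.
Scan x_0 ∈ {−4, ..., 4}. For each x_0, f_y(x_0, y) is a polynomial in y; find its integer roots y ∈ {−4, ..., 4}, then test f_x and f at those candidates.
  x = -4: f_y(-4, y) = -6*y**2 + 28*y - 30; vanishes at y ∈ {3}. (-4, 3): f_x = -12 ≠ 0.
  x = -3: f_y(-3, y) = -6*y**2 + 26*y - 28; vanishes at y ∈ {2}. (-3, 2): f_x = 0, f = 0 — SINGULAR.
  x = -2: f_y(-2, y) = -6*y**2 + 24*y - 22; no integer root y with |y| ≤ 4.
  x = -1: f_y(-1, y) = -6*y**2 + 22*y - 12; vanishes at y ∈ {3}. (-1, 3): f_x = -33 ≠ 0.
  x = 0: f_y(0, y) = -6*y**2 + 20*y + 2; no integer root y with |y| ≤ 4.
  x = 1: f_y(1, y) = -6*y**2 + 18*y + 20; no integer root y with |y| ≤ 4.
  x = 2: f_y(2, y) = -6*y**2 + 16*y + 42; no integer root y with |y| ≤ 4.
  x = 3: f_y(3, y) = -6*y**2 + 14*y + 68; no integer root y with |y| ≤ 4.
  x = 4: f_y(4, y) = -6*y**2 + 12*y + 98; no integer root y with |y| ≤ 4.
Only singular point on the grid: (-3, 2).
Classify: substitute x = -3 + u, y = 2 + v and expand: f = -3*u**3 + 2*u**2*v - u**2 - u*v**2 - 2*v**3 + v**2.
No constant or linear terms (consistent with a singular point). Quadratic part: -u**2 + v**2. Cubic part: -3*u**3 + 2*u**2*v - u*v**2 - 2*v**3.
The quadratic part v**2 - u**2 = (v − u)(v + u) splits into two distinct linear factors, so there are two distinct tangent lines y − 2 = ±(x − -3) — this is a node (ordinary double point).
Classification: node.


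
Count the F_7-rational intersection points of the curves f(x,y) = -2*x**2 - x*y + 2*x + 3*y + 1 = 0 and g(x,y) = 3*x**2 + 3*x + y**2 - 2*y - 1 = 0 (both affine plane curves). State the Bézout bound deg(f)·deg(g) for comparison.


Common zeros: ∅; count = 0; Bézout bound = 4.

deg(f) = 2, deg(g) = 2, so Bézout bound = 4.
Scan x ∈ F_7. For each x, list the y ∈ F_7 with f(x, y) ≡ 0 and those with g(x, y) ≡ 0 (mod 7); the common zeros in that column are the intersection.
  x = 0: f ≡ 0 at y ∈ {2}; g ≡ 0 at y ∈ {4, 5}; common: ∅.
  x = 1: f ≡ 0 at y ∈ {3}; g ≡ 0 at y ∈ ∅; common: ∅.
  x = 2: f ≡ 0 at y ∈ {3}; g ≡ 0 at y ∈ ∅; common: ∅.
  x = 3: f ≡ 0 at y ∈ ∅; g ≡ 0 at y ∈ {0, 2}; common: ∅.
  x = 4: f ≡ 0 at y ∈ {5}; g ≡ 0 at y ∈ ∅; common: ∅.
  x = 5: f ≡ 0 at y ∈ {5}; g ≡ 0 at y ∈ ∅; common: ∅.
  x = 6: f ≡ 0 at y ∈ {6}; g ≡ 0 at y ∈ {4, 5}; common: ∅.
Collecting: common zeros = ∅, so the count is 0.
Comparison with the Bézout bound: 0 ≤ 4 = deg(f)·deg(g), as expected for curves with no common component (the affine F_7-count falls short of the bound because intersections may lie at infinity, over extension fields, or carry multiplicity).


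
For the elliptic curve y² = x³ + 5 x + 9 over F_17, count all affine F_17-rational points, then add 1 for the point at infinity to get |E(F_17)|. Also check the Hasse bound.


Affine points = {(0, 3), (0, 14), (1, 7), (1, 10), (3, 0), (4, 5), (4, 12), (6, 0), (7, 8), (7, 9), (8, 0), (9, 1), (9, 16), (11, 1), (11, 16), (14, 1), (14, 16), (15, 5), (15, 12)}; affine count = 19; |E(F_17)| = 20.

Discriminant check: Δ ∝ 4a³ + 27b² = 4·5³ + 27·9² = 4·125 + 27·81 ≡ 1 (mod 17). Nonzero ⇒ E is nonsingular.
For each x ∈ F_17, compute rhs = x³ + 5·x + 9 mod 17, then count y ∈ F_17 with y² ≡ rhs.
  x = 0: rhs = 9, matching y values: 3, 14 (2 points).
  x = 1: rhs = 15, matching y values: 7, 10 (2 points).
  x = 2: rhs = 10, matching y values: none (0 points).
  x = 3: rhs = 0, matching y values: 0 (1 points).
  x = 4: rhs = 8, matching y values: 5, 12 (2 points).
  x = 5: rhs = 6, matching y values: none (0 points).
  x = 6: rhs = 0, matching y values: 0 (1 points).
  x = 7: rhs = 13, matching y values: 8, 9 (2 points).
  x = 8: rhs = 0, matching y values: 0 (1 points).
  x = 9: rhs = 1, matching y values: 1, 16 (2 points).
  x = 10: rhs = 5, matching y values: none (0 points).
  x = 11: rhs = 1, matching y values: 1, 16 (2 points).
  x = 12: rhs = 12, matching y values: none (0 points).
  x = 13: rhs = 10, matching y values: none (0 points).
  x = 14: rhs = 1, matching y values: 1, 16 (2 points).
  x = 15: rhs = 8, matching y values: 5, 12 (2 points).
  x = 16: rhs = 3, matching y values: none (0 points).
Total affine count: 19.
Full point count |E(F_17)| = 19 + 1 = 20.
Hasse bound: |20 − (17+1)| = |2| = 2 ≤ 2√17 ≈ 8.2462 ✓.


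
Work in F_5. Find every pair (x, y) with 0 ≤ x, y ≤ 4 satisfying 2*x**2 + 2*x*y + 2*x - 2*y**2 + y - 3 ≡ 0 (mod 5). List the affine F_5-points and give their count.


Affine F_5-points: ∅; count = 0.

For each of the 25 pairs (x, y) ∈ F_5², evaluate f(x, y) mod 5. Record the zeros.
  x = 0: [0↦2, 1↦1, 2↦1, 3↦2, 4↦4]  zeros at y ∈ ∅
  x = 1: [0↦1, 1↦2, 2↦4, 3↦2, 4↦1]  zeros at y ∈ ∅
  x = 2: [0↦4, 1↦2, 2↦1, 3↦1, 4↦2]  zeros at y ∈ ∅
  x = 3: [0↦1, 1↦1, 2↦2, 3↦4, 4↦2]  zeros at y ∈ ∅
  x = 4: [0↦2, 1↦4, 2↦2, 3↦1, 4↦1]  zeros at y ∈ ∅
Collecting zeros: affine points = ∅.
Total count |C(F_5)_aff| = 0.


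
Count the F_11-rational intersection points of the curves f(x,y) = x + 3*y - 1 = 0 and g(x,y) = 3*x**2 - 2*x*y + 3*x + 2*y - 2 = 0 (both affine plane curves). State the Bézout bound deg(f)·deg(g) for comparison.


Common zeros: {(3, 3)}; count = 1; Bézout bound = 2.

deg(f) = 1, deg(g) = 2, so Bézout bound = 2.
Scan x ∈ F_11. For each x, list the y ∈ F_11 with f(x, y) ≡ 0 and those with g(x, y) ≡ 0 (mod 11); the common zeros in that column are the intersection.
  x = 0: f ≡ 0 at y ∈ {4}; g ≡ 0 at y ∈ {1}; common: ∅.
  x = 1: f ≡ 0 at y ∈ {0}; g ≡ 0 at y ∈ ∅; common: ∅.
  x = 2: f ≡ 0 at y ∈ {7}; g ≡ 0 at y ∈ {8}; common: ∅.
  x = 3: f ≡ 0 at y ∈ {3}; g ≡ 0 at y ∈ {3}; common: {3}.
  x = 4: f ≡ 0 at y ∈ {10}; g ≡ 0 at y ∈ {6}; common: ∅.
  x = 5: f ≡ 0 at y ∈ {6}; g ≡ 0 at y ∈ {0}; common: ∅.
  x = 6: f ≡ 0 at y ∈ {2}; g ≡ 0 at y ∈ {8}; common: ∅.
  x = 7: f ≡ 0 at y ∈ {9}; g ≡ 0 at y ∈ {1}; common: ∅.
  x = 8: f ≡ 0 at y ∈ {5}; g ≡ 0 at y ∈ {9}; common: ∅.
  x = 9: f ≡ 0 at y ∈ {1}; g ≡ 0 at y ∈ {3}; common: ∅.
  x = 10: f ≡ 0 at y ∈ {8}; g ≡ 0 at y ∈ {6}; common: ∅.
Collecting: common zeros = {(3, 3)}, so the count is 1.
Comparison with the Bézout bound: 1 ≤ 2 = deg(f)·deg(g), as expected for curves with no common component (the affine F_11-count falls short of the bound because intersections may lie at infinity, over extension fields, or carry multiplicity).


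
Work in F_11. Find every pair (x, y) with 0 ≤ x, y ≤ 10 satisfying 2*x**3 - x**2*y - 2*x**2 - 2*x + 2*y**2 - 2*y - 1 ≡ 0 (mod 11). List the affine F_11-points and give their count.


Affine F_11-points: {(0, 3), (0, 9), (1, 9), (2, 4), (2, 10), (5, 2), (5, 6), (10, 9)}; count = 8.

For each of the 121 pairs (x, y) ∈ F_11², evaluate f(x, y) mod 11. Record the zeros.
  x = 0: [0↦10, 1↦10, 2↦3, 3↦0, 4↦1, 5↦6, 6↦4, 7↦6, 8↦1, 9↦0, 10↦3]  zeros at y ∈ {3, 9}
  x = 1: [0↦8, 1↦7, 2↦10, 3↦6, 4↦6, 5↦10, 6↦7, 7↦8, 8↦2, 9↦0, 10↦2]  zeros at y ∈ {9}
  x = 2: [0↦3, 1↦10, 2↦10, 3↦3, 4↦0, 5↦1, 6↦6, 7↦4, 8↦6, 9↦1, 10↦0]  zeros at y ∈ {4, 10}
  x = 3: [0↦7, 1↦9, 2↦4, 3↦3, 4↦6, 5↦2, 6↦2, 7↦6, 8↦3, 9↦4, 10↦9]  zeros at y ∈ ∅
  x = 4: [0↦10, 1↦5, 2↦4, 3↦7, 4↦3, 5↦3, 6↦7, 7↦4, 8↦5, 9↦10, 10↦8]  zeros at y ∈ ∅
  x = 5: [0↦2, 1↦10, 2↦0, 3↦5, 4↦3, 5↦5, 6↦0, 7↦10, 8↦2, 9↦9, 10↦9]  zeros at y ∈ {2, 6}
  x = 6: [0↦6, 1↦3, 2↦4, 3↦9, 4↦7, 5↦9, 6↦4, 7↦3, 8↦6, 9↦2, 10↦2]  zeros at y ∈ ∅
  x = 7: [0↦1, 1↦7, 2↦6, 3↦9, 4↦5, 5↦5, 6↦9, 7↦6, 8↦7, 9↦1, 10↦10]  zeros at y ∈ ∅
  x = 8: [0↦10, 1↦1, 2↦7, 3↦6, 4↦9, 5↦5, 6↦5, 7↦9, 8↦6, 9↦7, 10↦1]  zeros at y ∈ ∅
  x = 9: [0↦1, 1↦8, 2↦8, 3↦1, 4↦9, 5↦10, 6↦4, 7↦2, 8↦4, 9↦10, 10↦9]  zeros at y ∈ ∅
  x = 10: [0↦8, 1↦7, 2↦10, 3↦6, 4↦6, 5↦10, 6↦7, 7↦8, 8↦2, 9↦0, 10↦2]  zeros at y ∈ {9}
Collecting zeros: affine points = {(0, 3), (0, 9), (1, 9), (2, 4), (2, 10), (5, 2), (5, 6), (10, 9)}.
Total count |C(F_11)_aff| = 8.


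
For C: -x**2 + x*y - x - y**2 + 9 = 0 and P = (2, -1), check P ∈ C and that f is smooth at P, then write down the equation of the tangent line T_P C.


Tangent line at P: -6*x + 4*y + 16 = 0.

Step 1: f(2, -1) = 0, so P lies on C.
Step 2: partial derivatives
  f_x(x, y) = -2*x + y - 1, f_y(x, y) = x - 2*y.
  f_x(P) = -6, f_y(P) = 4 (gradient nonzero, so P is smooth).
Step 3: tangent line at P: -6·(x − 2) + 4·(y − -1) = 0.
Expanding: -6*x + 4*y + 16 = 0.
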